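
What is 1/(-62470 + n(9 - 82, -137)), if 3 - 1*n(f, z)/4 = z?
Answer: -1/61910 ≈ -1.6152e-5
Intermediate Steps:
n(f, z) = 12 - 4*z
1/(-62470 + n(9 - 82, -137)) = 1/(-62470 + (12 - 4*(-137))) = 1/(-62470 + (12 + 548)) = 1/(-62470 + 560) = 1/(-61910) = -1/61910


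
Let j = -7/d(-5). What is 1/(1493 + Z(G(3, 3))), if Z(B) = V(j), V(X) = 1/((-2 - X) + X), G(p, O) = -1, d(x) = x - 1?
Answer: 2/2985 ≈ 0.00067002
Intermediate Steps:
d(x) = -1 + x
j = 7/6 (j = -7/(-1 - 5) = -7/(-6) = -7*(-⅙) = 7/6 ≈ 1.1667)
V(X) = -½ (V(X) = 1/(-2) = -½)
Z(B) = -½
1/(1493 + Z(G(3, 3))) = 1/(1493 - ½) = 1/(2985/2) = 2/2985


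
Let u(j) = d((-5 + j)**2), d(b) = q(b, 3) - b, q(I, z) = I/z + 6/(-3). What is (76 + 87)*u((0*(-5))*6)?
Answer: -9128/3 ≈ -3042.7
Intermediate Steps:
q(I, z) = -2 + I/z (q(I, z) = I/z + 6*(-1/3) = I/z - 2 = -2 + I/z)
d(b) = -2 - 2*b/3 (d(b) = (-2 + b/3) - b = -2 - 2*b/3)
u(j) = -2 - 2*(-5 + j)**2/3
(76 + 87)*u((0*(-5))*6) = (76 + 87)*(-2 - 2*(-5 + (0*(-5))*6)**2/3) = 163*(-2 - 2*(-5 + 0*6)**2/3) = 163*(-2 - 2*(-5 + 0)**2/3) = 163*(-2 - 2/3*(-5)**2) = 163*(-2 - 2/3*25) = 163*(-2 - 50/3) = 163*(-56/3) = -9128/3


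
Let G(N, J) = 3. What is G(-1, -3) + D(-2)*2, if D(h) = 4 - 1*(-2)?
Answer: 15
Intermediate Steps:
D(h) = 6 (D(h) = 4 + 2 = 6)
G(-1, -3) + D(-2)*2 = 3 + 6*2 = 3 + 12 = 15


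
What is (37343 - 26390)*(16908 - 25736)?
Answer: -96693084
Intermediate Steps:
(37343 - 26390)*(16908 - 25736) = 10953*(-8828) = -96693084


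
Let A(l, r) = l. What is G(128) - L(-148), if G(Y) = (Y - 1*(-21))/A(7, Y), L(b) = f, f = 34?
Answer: -89/7 ≈ -12.714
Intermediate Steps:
L(b) = 34
G(Y) = 3 + Y/7 (G(Y) = (Y - 1*(-21))/7 = (Y + 21)*(1/7) = (21 + Y)*(1/7) = 3 + Y/7)
G(128) - L(-148) = (3 + (1/7)*128) - 1*34 = (3 + 128/7) - 34 = 149/7 - 34 = -89/7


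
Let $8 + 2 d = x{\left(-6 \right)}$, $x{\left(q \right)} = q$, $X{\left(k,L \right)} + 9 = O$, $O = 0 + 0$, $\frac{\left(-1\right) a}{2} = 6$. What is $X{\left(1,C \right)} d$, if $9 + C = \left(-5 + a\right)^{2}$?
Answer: $63$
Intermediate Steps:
$a = -12$ ($a = \left(-2\right) 6 = -12$)
$C = 280$ ($C = -9 + \left(-5 - 12\right)^{2} = -9 + \left(-17\right)^{2} = -9 + 289 = 280$)
$O = 0$
$X{\left(k,L \right)} = -9$ ($X{\left(k,L \right)} = -9 + 0 = -9$)
$d = -7$ ($d = -4 + \frac{1}{2} \left(-6\right) = -4 - 3 = -7$)
$X{\left(1,C \right)} d = \left(-9\right) \left(-7\right) = 63$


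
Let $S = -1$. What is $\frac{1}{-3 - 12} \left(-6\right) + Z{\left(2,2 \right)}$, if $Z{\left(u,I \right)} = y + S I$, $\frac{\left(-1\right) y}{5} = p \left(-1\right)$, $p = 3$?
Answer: $\frac{67}{5} \approx 13.4$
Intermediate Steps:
$y = 15$ ($y = - 5 \cdot 3 \left(-1\right) = \left(-5\right) \left(-3\right) = 15$)
$Z{\left(u,I \right)} = 15 - I$
$\frac{1}{-3 - 12} \left(-6\right) + Z{\left(2,2 \right)} = \frac{1}{-3 - 12} \left(-6\right) + \left(15 - 2\right) = \frac{1}{-15} \left(-6\right) + \left(15 - 2\right) = \left(- \frac{1}{15}\right) \left(-6\right) + 13 = \frac{2}{5} + 13 = \frac{67}{5}$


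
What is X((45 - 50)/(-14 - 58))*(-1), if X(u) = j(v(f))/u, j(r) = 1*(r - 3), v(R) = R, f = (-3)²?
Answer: -432/5 ≈ -86.400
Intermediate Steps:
f = 9
j(r) = -3 + r (j(r) = 1*(-3 + r) = -3 + r)
X(u) = 6/u (X(u) = (-3 + 9)/u = 6/u)
X((45 - 50)/(-14 - 58))*(-1) = (6/(((45 - 50)/(-14 - 58))))*(-1) = (6/((-5/(-72))))*(-1) = (6/((-5*(-1/72))))*(-1) = (6/(5/72))*(-1) = (6*(72/5))*(-1) = (432/5)*(-1) = -432/5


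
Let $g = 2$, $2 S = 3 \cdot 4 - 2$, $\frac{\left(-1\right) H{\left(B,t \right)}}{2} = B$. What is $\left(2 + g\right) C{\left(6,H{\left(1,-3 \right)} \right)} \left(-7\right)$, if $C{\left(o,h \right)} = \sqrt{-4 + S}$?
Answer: $-28$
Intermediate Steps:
$H{\left(B,t \right)} = - 2 B$
$S = 5$ ($S = \frac{3 \cdot 4 - 2}{2} = \frac{12 - 2}{2} = \frac{1}{2} \cdot 10 = 5$)
$C{\left(o,h \right)} = 1$ ($C{\left(o,h \right)} = \sqrt{-4 + 5} = \sqrt{1} = 1$)
$\left(2 + g\right) C{\left(6,H{\left(1,-3 \right)} \right)} \left(-7\right) = \left(2 + 2\right) 1 \left(-7\right) = 4 \cdot 1 \left(-7\right) = 4 \left(-7\right) = -28$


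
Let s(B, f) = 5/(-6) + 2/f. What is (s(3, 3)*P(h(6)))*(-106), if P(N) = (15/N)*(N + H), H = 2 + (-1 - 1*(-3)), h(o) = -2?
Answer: -265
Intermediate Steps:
s(B, f) = -5/6 + 2/f (s(B, f) = 5*(-1/6) + 2/f = -5/6 + 2/f)
H = 4 (H = 2 + (-1 + 3) = 2 + 2 = 4)
P(N) = 15*(4 + N)/N (P(N) = (15/N)*(N + 4) = (15/N)*(4 + N) = 15*(4 + N)/N)
(s(3, 3)*P(h(6)))*(-106) = ((-5/6 + 2/3)*(15 + 60/(-2)))*(-106) = ((-5/6 + 2*(1/3))*(15 + 60*(-1/2)))*(-106) = ((-5/6 + 2/3)*(15 - 30))*(-106) = -1/6*(-15)*(-106) = (5/2)*(-106) = -265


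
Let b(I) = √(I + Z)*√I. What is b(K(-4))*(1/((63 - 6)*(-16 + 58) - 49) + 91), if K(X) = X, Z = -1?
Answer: -426792*√5/2345 ≈ -406.97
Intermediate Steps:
b(I) = √I*√(-1 + I) (b(I) = √(I - 1)*√I = √(-1 + I)*√I = √I*√(-1 + I))
b(K(-4))*(1/((63 - 6)*(-16 + 58) - 49) + 91) = (√(-4)*√(-1 - 4))*(1/((63 - 6)*(-16 + 58) - 49) + 91) = ((2*I)*√(-5))*(1/(57*42 - 49) + 91) = ((2*I)*(I*√5))*(1/(2394 - 49) + 91) = (-2*√5)*(1/2345 + 91) = -2*√5*(213396/2345) = -426792*√5/2345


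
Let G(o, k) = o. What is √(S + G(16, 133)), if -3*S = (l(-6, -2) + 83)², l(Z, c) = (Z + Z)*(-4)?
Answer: I*√51339/3 ≈ 75.527*I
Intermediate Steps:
l(Z, c) = -8*Z (l(Z, c) = (2*Z)*(-4) = -8*Z)
S = -17161/3 (S = -(-8*(-6) + 83)²/3 = -(48 + 83)²/3 = -⅓*131² = -⅓*17161 = -17161/3 ≈ -5720.3)
√(S + G(16, 133)) = √(-17161/3 + 16) = √(-17113/3) = I*√51339/3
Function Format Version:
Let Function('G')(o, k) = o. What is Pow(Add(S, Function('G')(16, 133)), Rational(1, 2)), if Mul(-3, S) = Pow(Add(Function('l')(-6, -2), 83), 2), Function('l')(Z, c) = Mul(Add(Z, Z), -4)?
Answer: Mul(Rational(1, 3), I, Pow(51339, Rational(1, 2))) ≈ Mul(75.527, I)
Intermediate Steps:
Function('l')(Z, c) = Mul(-8, Z) (Function('l')(Z, c) = Mul(Mul(2, Z), -4) = Mul(-8, Z))
S = Rational(-17161, 3) (S = Mul(Rational(-1, 3), Pow(Add(Mul(-8, -6), 83), 2)) = Mul(Rational(-1, 3), Pow(Add(48, 83), 2)) = Mul(Rational(-1, 3), Pow(131, 2)) = Mul(Rational(-1, 3), 17161) = Rational(-17161, 3) ≈ -5720.3)
Pow(Add(S, Function('G')(16, 133)), Rational(1, 2)) = Pow(Add(Rational(-17161, 3), 16), Rational(1, 2)) = Pow(Rational(-17113, 3), Rational(1, 2)) = Mul(Rational(1, 3), I, Pow(51339, Rational(1, 2)))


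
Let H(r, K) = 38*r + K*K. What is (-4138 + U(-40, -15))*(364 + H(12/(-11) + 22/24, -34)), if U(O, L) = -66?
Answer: -209954066/33 ≈ -6.3622e+6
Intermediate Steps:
H(r, K) = K² + 38*r (H(r, K) = 38*r + K² = K² + 38*r)
(-4138 + U(-40, -15))*(364 + H(12/(-11) + 22/24, -34)) = (-4138 - 66)*(364 + ((-34)² + 38*(12/(-11) + 22/24))) = -4204*(364 + (1156 + 38*(12*(-1/11) + 22*(1/24)))) = -4204*(364 + (1156 + 38*(-12/11 + 11/12))) = -4204*(364 + (1156 + 38*(-23/132))) = -4204*(364 + (1156 - 437/66)) = -4204*(364 + 75859/66) = -4204*99883/66 = -209954066/33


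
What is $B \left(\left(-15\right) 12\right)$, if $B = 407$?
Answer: $-73260$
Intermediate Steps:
$B \left(\left(-15\right) 12\right) = 407 \left(\left(-15\right) 12\right) = 407 \left(-180\right) = -73260$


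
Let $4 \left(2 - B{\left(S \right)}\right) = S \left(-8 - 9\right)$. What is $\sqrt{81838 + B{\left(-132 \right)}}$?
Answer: $3 \sqrt{9031} \approx 285.09$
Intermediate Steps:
$B{\left(S \right)} = 2 + \frac{17 S}{4}$ ($B{\left(S \right)} = 2 - \frac{S \left(-8 - 9\right)}{4} = 2 - \frac{S \left(-17\right)}{4} = 2 - \frac{\left(-17\right) S}{4} = 2 + \frac{17 S}{4}$)
$\sqrt{81838 + B{\left(-132 \right)}} = \sqrt{81838 + \left(2 + \frac{17}{4} \left(-132\right)\right)} = \sqrt{81838 + \left(2 - 561\right)} = \sqrt{81838 - 559} = \sqrt{81279} = 3 \sqrt{9031}$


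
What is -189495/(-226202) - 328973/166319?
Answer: -42897731641/37621690438 ≈ -1.1402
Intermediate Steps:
-189495/(-226202) - 328973/166319 = -189495*(-1/226202) - 328973*1/166319 = 189495/226202 - 328973/166319 = -42897731641/37621690438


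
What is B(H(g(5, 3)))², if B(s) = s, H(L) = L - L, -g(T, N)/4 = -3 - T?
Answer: 0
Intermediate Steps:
g(T, N) = 12 + 4*T (g(T, N) = -4*(-3 - T) = 12 + 4*T)
H(L) = 0
B(H(g(5, 3)))² = 0² = 0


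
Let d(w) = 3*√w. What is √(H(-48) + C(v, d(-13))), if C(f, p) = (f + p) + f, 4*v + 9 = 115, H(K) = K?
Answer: √(5 + 3*I*√13) ≈ 2.9083 + 1.8596*I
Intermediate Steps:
v = 53/2 (v = -9/4 + (¼)*115 = -9/4 + 115/4 = 53/2 ≈ 26.500)
C(f, p) = p + 2*f
√(H(-48) + C(v, d(-13))) = √(-48 + (3*√(-13) + 2*(53/2))) = √(-48 + (3*(I*√13) + 53)) = √(-48 + (3*I*√13 + 53)) = √(-48 + (53 + 3*I*√13)) = √(5 + 3*I*√13)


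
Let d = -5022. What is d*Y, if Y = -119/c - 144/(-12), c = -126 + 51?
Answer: -1705806/25 ≈ -68232.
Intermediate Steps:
c = -75
Y = 1019/75 (Y = -119/(-75) - 144/(-12) = -119*(-1/75) - 144*(-1/12) = 119/75 + 12 = 1019/75 ≈ 13.587)
d*Y = -5022*1019/75 = -1705806/25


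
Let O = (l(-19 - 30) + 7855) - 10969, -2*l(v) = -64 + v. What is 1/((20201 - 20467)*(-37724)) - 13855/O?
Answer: 55611665751/12272296232 ≈ 4.5315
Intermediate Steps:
l(v) = 32 - v/2 (l(v) = -(-64 + v)/2 = 32 - v/2)
O = -6115/2 (O = ((32 - (-19 - 30)/2) + 7855) - 10969 = ((32 - ½*(-49)) + 7855) - 10969 = ((32 + 49/2) + 7855) - 10969 = (113/2 + 7855) - 10969 = 15823/2 - 10969 = -6115/2 ≈ -3057.5)
1/((20201 - 20467)*(-37724)) - 13855/O = 1/((20201 - 20467)*(-37724)) - 13855/(-6115/2) = -1/37724/(-266) - 13855*(-2/6115) = -1/266*(-1/37724) + 5542/1223 = 1/10034584 + 5542/1223 = 55611665751/12272296232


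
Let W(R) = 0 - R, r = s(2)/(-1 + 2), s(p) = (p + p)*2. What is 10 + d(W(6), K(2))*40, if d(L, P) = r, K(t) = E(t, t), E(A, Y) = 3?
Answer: 330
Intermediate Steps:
s(p) = 4*p (s(p) = (2*p)*2 = 4*p)
K(t) = 3
r = 8 (r = (4*2)/(-1 + 2) = 8/1 = 8*1 = 8)
W(R) = -R
d(L, P) = 8
10 + d(W(6), K(2))*40 = 10 + 8*40 = 10 + 320 = 330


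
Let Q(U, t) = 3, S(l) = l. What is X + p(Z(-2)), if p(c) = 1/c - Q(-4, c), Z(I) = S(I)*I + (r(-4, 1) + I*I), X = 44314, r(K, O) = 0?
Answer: 354489/8 ≈ 44311.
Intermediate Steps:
Z(I) = 2*I² (Z(I) = I*I + (0 + I*I) = I² + (0 + I²) = I² + I² = 2*I²)
p(c) = -3 + 1/c (p(c) = 1/c - 1*3 = 1/c - 3 = -3 + 1/c)
X + p(Z(-2)) = 44314 + (-3 + 1/(2*(-2)²)) = 44314 + (-3 + 1/(2*4)) = 44314 + (-3 + 1/8) = 44314 + (-3 + ⅛) = 44314 - 23/8 = 354489/8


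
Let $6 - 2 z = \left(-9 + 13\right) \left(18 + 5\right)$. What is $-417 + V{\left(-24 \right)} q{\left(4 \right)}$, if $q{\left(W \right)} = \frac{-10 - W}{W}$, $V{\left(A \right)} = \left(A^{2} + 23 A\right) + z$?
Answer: $- \frac{701}{2} \approx -350.5$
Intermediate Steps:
$z = -43$ ($z = 3 - \frac{\left(-9 + 13\right) \left(18 + 5\right)}{2} = 3 - \frac{4 \cdot 23}{2} = 3 - 46 = -43$)
$V{\left(A \right)} = -43 + A^{2} + 23 A$ ($V{\left(A \right)} = \left(A^{2} + 23 A\right) - 43 = -43 + A^{2} + 23 A$)
$q{\left(W \right)} = \frac{-10 - W}{W}$
$-417 + V{\left(-24 \right)} q{\left(4 \right)} = -417 + \left(-43 + \left(-24\right)^{2} + 23 \left(-24\right)\right) \frac{-10 - 4}{4} = -417 + \left(-43 + 576 - 552\right) \frac{-10 - 4}{4} = -417 - 19 \cdot \frac{1}{4} \left(-14\right) = -417 - - \frac{133}{2} = -417 + \frac{133}{2} = - \frac{701}{2}$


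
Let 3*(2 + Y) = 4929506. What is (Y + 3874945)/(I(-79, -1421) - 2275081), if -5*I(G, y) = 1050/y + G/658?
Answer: -1579449102350/651196385457 ≈ -2.4255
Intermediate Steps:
I(G, y) = -210/y - G/3290 (I(G, y) = -(1050/y + G/658)/5 = -210/y - G/3290)
Y = 4929500/3 (Y = -2 + (⅓)*4929506 = -2 + 4929506/3 = 4929500/3 ≈ 1.6432e+6)
(Y + 3874945)/(I(-79, -1421) - 2275081) = (4929500/3 + 3874945)/((-210/(-1421) - 1/3290*(-79)) - 2275081) = 16554335/(3*((-210*(-1/1421) + 79/3290) - 2275081)) = 16554335/(3*((30/203 + 79/3290) - 2275081)) = 16554335/(3*(16391/95410 - 2275081)) = 16554335/(3*(-217065461819/95410)) = (16554335/3)*(-95410/217065461819) = -1579449102350/651196385457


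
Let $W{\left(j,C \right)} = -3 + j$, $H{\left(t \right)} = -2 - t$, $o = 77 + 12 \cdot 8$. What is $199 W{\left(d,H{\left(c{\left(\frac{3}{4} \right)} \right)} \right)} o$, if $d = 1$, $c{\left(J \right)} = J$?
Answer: $-68854$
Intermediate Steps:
$o = 173$ ($o = 77 + 96 = 173$)
$199 W{\left(d,H{\left(c{\left(\frac{3}{4} \right)} \right)} \right)} o = 199 \left(-3 + 1\right) 173 = 199 \left(-2\right) 173 = \left(-398\right) 173 = -68854$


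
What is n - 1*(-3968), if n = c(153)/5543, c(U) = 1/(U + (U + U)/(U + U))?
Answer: 3387172097/853622 ≈ 3968.0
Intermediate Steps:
c(U) = 1/(1 + U) (c(U) = 1/(U + (2*U)/((2*U))) = 1/(U + (2*U)*(1/(2*U))) = 1/(U + 1) = 1/(1 + U))
n = 1/853622 (n = 1/((1 + 153)*5543) = (1/5543)/154 = (1/154)*(1/5543) = 1/853622 ≈ 1.1715e-6)
n - 1*(-3968) = 1/853622 - 1*(-3968) = 1/853622 + 3968 = 3387172097/853622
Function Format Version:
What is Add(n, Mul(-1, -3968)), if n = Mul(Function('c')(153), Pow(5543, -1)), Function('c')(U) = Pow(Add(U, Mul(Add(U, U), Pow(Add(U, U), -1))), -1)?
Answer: Rational(3387172097, 853622) ≈ 3968.0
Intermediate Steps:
Function('c')(U) = Pow(Add(1, U), -1) (Function('c')(U) = Pow(Add(U, Mul(Mul(2, U), Pow(Mul(2, U), -1))), -1) = Pow(Add(U, Mul(Mul(2, U), Mul(Rational(1, 2), Pow(U, -1)))), -1) = Pow(Add(U, 1), -1) = Pow(Add(1, U), -1))
n = Rational(1, 853622) (n = Mul(Pow(Add(1, 153), -1), Pow(5543, -1)) = Mul(Pow(154, -1), Rational(1, 5543)) = Mul(Rational(1, 154), Rational(1, 5543)) = Rational(1, 853622) ≈ 1.1715e-6)
Add(n, Mul(-1, -3968)) = Add(Rational(1, 853622), Mul(-1, -3968)) = Add(Rational(1, 853622), 3968) = Rational(3387172097, 853622)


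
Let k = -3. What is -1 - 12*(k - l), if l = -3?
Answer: -1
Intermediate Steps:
-1 - 12*(k - l) = -1 - 12*(-3 - 1*(-3)) = -1 - 12*(-3 + 3) = -1 - 12*0 = -1 + 0 = -1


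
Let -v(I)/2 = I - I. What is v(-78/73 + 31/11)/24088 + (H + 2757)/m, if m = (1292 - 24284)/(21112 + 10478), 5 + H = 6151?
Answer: -46874295/3832 ≈ -12232.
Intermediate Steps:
H = 6146 (H = -5 + 6151 = 6146)
m = -3832/5265 (m = -22992/31590 = -22992*1/31590 = -3832/5265 ≈ -0.72783)
v(I) = 0 (v(I) = -2*(I - I) = -2*0 = 0)
v(-78/73 + 31/11)/24088 + (H + 2757)/m = 0/24088 + (6146 + 2757)/(-3832/5265) = 0*(1/24088) + 8903*(-5265/3832) = 0 - 46874295/3832 = -46874295/3832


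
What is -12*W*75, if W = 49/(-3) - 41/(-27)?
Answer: 40000/3 ≈ 13333.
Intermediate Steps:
W = -400/27 (W = 49*(-1/3) - 41*(-1/27) = -49/3 + 41/27 = -400/27 ≈ -14.815)
-12*W*75 = -12*(-400/27)*75 = (1600/9)*75 = 40000/3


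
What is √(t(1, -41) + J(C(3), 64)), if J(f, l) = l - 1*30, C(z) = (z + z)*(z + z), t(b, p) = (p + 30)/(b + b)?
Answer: √114/2 ≈ 5.3385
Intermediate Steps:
t(b, p) = (30 + p)/(2*b) (t(b, p) = (30 + p)/((2*b)) = (30 + p)*(1/(2*b)) = (30 + p)/(2*b))
C(z) = 4*z² (C(z) = (2*z)*(2*z) = 4*z²)
J(f, l) = -30 + l (J(f, l) = l - 30 = -30 + l)
√(t(1, -41) + J(C(3), 64)) = √((½)*(30 - 41)/1 + (-30 + 64)) = √((½)*1*(-11) + 34) = √(-11/2 + 34) = √(57/2) = √114/2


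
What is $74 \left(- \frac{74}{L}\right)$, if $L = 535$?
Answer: $- \frac{5476}{535} \approx -10.236$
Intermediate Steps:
$74 \left(- \frac{74}{L}\right) = 74 \left(- \frac{74}{535}\right) = - \frac{5476}{535}$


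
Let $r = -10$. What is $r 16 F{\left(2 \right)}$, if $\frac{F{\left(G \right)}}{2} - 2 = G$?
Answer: $-1280$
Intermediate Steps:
$F{\left(G \right)} = 4 + 2 G$
$r 16 F{\left(2 \right)} = \left(-10\right) 16 \left(4 + 2 \cdot 2\right) = - 160 \left(4 + 4\right) = \left(-160\right) 8 = -1280$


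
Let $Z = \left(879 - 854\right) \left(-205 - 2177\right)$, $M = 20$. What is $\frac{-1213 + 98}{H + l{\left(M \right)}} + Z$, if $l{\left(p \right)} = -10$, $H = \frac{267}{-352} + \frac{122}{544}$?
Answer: $- \frac{3747181190}{63037} \approx -59444.0$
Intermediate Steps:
$H = - \frac{3197}{5984}$ ($H = 267 \left(- \frac{1}{352}\right) + 122 \cdot \frac{1}{544} = - \frac{267}{352} + \frac{61}{272} = - \frac{3197}{5984} \approx -0.53426$)
$Z = -59550$ ($Z = 25 \left(-2382\right) = -59550$)
$\frac{-1213 + 98}{H + l{\left(M \right)}} + Z = \frac{-1213 + 98}{- \frac{3197}{5984} - 10} - 59550 = - \frac{1115}{- \frac{63037}{5984}} - 59550 = \left(-1115\right) \left(- \frac{5984}{63037}\right) - 59550 = \frac{6672160}{63037} - 59550 = - \frac{3747181190}{63037}$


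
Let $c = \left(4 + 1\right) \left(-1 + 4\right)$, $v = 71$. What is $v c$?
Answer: $1065$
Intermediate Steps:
$c = 15$ ($c = 5 \cdot 3 = 15$)
$v c = 71 \cdot 15 = 1065$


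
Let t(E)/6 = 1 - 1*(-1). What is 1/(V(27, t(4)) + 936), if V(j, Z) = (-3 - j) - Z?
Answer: 1/894 ≈ 0.0011186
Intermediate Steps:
t(E) = 12 (t(E) = 6*(1 - 1*(-1)) = 6*(1 + 1) = 6*2 = 12)
V(j, Z) = -3 - Z - j
1/(V(27, t(4)) + 936) = 1/((-3 - 1*12 - 1*27) + 936) = 1/((-3 - 12 - 27) + 936) = 1/(-42 + 936) = 1/894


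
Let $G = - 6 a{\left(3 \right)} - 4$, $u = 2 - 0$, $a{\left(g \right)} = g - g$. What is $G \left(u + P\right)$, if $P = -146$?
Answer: $576$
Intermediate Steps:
$a{\left(g \right)} = 0$
$u = 2$ ($u = 2 + 0 = 2$)
$G = -4$ ($G = \left(-6\right) 0 - 4 = 0 - 4 = -4$)
$G \left(u + P\right) = - 4 \left(2 - 146\right) = \left(-4\right) \left(-144\right) = 576$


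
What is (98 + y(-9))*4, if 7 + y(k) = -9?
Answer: 328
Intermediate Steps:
y(k) = -16 (y(k) = -7 - 9 = -16)
(98 + y(-9))*4 = (98 - 16)*4 = 82*4 = 328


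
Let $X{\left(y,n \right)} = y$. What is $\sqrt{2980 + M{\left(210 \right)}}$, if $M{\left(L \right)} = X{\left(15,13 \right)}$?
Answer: $\sqrt{2995} \approx 54.727$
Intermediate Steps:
$M{\left(L \right)} = 15$
$\sqrt{2980 + M{\left(210 \right)}} = \sqrt{2980 + 15} = \sqrt{2995}$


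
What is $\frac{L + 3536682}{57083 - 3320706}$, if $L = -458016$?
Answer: $- \frac{3078666}{3263623} \approx -0.94333$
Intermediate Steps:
$\frac{L + 3536682}{57083 - 3320706} = \frac{-458016 + 3536682}{57083 - 3320706} = \frac{3078666}{-3263623} = 3078666 \left(- \frac{1}{3263623}\right) = - \frac{3078666}{3263623}$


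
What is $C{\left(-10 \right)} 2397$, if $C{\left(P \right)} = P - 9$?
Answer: $-45543$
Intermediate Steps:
$C{\left(P \right)} = -9 + P$
$C{\left(-10 \right)} 2397 = \left(-9 - 10\right) 2397 = \left(-19\right) 2397 = -45543$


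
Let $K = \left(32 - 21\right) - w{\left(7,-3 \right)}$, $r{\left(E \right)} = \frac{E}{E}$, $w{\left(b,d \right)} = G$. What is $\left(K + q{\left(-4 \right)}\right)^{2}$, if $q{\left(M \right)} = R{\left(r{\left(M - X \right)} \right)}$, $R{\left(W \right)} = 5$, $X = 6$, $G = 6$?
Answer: $100$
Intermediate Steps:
$w{\left(b,d \right)} = 6$
$r{\left(E \right)} = 1$
$q{\left(M \right)} = 5$
$K = 5$ ($K = \left(32 - 21\right) - 6 = 11 - 6 = 5$)
$\left(K + q{\left(-4 \right)}\right)^{2} = \left(5 + 5\right)^{2} = 10^{2} = 100$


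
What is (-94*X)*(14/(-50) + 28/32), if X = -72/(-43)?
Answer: -100674/1075 ≈ -93.650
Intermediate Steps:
X = 72/43 (X = -72*(-1/43) = 72/43 ≈ 1.6744)
(-94*X)*(14/(-50) + 28/32) = (-94*72/43)*(14/(-50) + 28/32) = -6768*(14*(-1/50) + 28*(1/32))/43 = -6768*(-7/25 + 7/8)/43 = -6768/43*119/200 = -100674/1075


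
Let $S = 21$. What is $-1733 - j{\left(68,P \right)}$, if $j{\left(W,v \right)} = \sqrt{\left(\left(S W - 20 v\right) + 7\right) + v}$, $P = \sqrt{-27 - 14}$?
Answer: $-1733 - \sqrt{1435 - 19 i \sqrt{41}} \approx -1770.9 + 1.6044 i$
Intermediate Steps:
$P = i \sqrt{41}$ ($P = \sqrt{-41} = i \sqrt{41} \approx 6.4031 i$)
$j{\left(W,v \right)} = \sqrt{7 - 19 v + 21 W}$ ($j{\left(W,v \right)} = \sqrt{\left(\left(21 W - 20 v\right) + 7\right) + v} = \sqrt{\left(\left(- 20 v + 21 W\right) + 7\right) + v} = \sqrt{\left(7 - 20 v + 21 W\right) + v} = \sqrt{7 - 19 v + 21 W}$)
$-1733 - j{\left(68,P \right)} = -1733 - \sqrt{7 - 19 i \sqrt{41} + 21 \cdot 68} = -1733 - \sqrt{7 - 19 i \sqrt{41} + 1428} = -1733 - \sqrt{1435 - 19 i \sqrt{41}}$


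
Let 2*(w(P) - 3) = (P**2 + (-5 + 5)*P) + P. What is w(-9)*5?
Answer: 195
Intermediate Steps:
w(P) = 3 + P/2 + P**2/2 (w(P) = 3 + ((P**2 + (-5 + 5)*P) + P)/2 = 3 + ((P**2 + 0*P) + P)/2 = 3 + ((P**2 + 0) + P)/2 = 3 + (P**2 + P)/2 = 3 + (P + P**2)/2 = 3 + (P/2 + P**2/2) = 3 + P/2 + P**2/2)
w(-9)*5 = (3 + (1/2)*(-9) + (1/2)*(-9)**2)*5 = (3 - 9/2 + (1/2)*81)*5 = (3 - 9/2 + 81/2)*5 = 39*5 = 195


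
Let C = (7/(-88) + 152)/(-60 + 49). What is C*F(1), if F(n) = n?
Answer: -13369/968 ≈ -13.811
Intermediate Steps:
C = -13369/968 (C = (7*(-1/88) + 152)/(-11) = (-7/88 + 152)*(-1/11) = (13369/88)*(-1/11) = -13369/968 ≈ -13.811)
C*F(1) = -13369/968*1 = -13369/968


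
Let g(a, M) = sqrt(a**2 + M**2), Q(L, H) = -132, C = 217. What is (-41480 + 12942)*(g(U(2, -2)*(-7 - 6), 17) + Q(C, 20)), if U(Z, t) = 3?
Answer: 3767016 - 28538*sqrt(1810) ≈ 2.5529e+6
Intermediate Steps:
g(a, M) = sqrt(M**2 + a**2)
(-41480 + 12942)*(g(U(2, -2)*(-7 - 6), 17) + Q(C, 20)) = (-41480 + 12942)*(sqrt(17**2 + (3*(-7 - 6))**2) - 132) = -28538*(sqrt(289 + (3*(-13))**2) - 132) = -28538*(sqrt(289 + (-39)**2) - 132) = -28538*(sqrt(289 + 1521) - 132) = -28538*(sqrt(1810) - 132) = -28538*(-132 + sqrt(1810)) = 3767016 - 28538*sqrt(1810)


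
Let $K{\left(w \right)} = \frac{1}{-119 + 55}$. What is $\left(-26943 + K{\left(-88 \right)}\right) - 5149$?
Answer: $- \frac{2053889}{64} \approx -32092.0$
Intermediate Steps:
$K{\left(w \right)} = - \frac{1}{64}$ ($K{\left(w \right)} = \frac{1}{-64} = - \frac{1}{64}$)
$\left(-26943 + K{\left(-88 \right)}\right) - 5149 = \left(-26943 - \frac{1}{64}\right) - 5149 = - \frac{1724353}{64} - 5149 = - \frac{2053889}{64}$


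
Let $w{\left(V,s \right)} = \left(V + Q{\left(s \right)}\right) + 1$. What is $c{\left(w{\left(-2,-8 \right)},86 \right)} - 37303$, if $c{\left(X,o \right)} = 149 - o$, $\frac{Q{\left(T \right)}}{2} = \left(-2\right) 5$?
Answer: $-37240$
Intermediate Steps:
$Q{\left(T \right)} = -20$ ($Q{\left(T \right)} = 2 \left(\left(-2\right) 5\right) = 2 \left(-10\right) = -20$)
$w{\left(V,s \right)} = -19 + V$ ($w{\left(V,s \right)} = \left(V - 20\right) + 1 = \left(-20 + V\right) + 1 = -19 + V$)
$c{\left(w{\left(-2,-8 \right)},86 \right)} - 37303 = \left(149 - 86\right) - 37303 = 63 - 37303 = -37240$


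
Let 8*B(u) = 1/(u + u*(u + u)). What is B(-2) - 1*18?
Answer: -863/48 ≈ -17.979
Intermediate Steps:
B(u) = 1/(8*(u + 2*u²)) (B(u) = 1/(8*(u + u*(u + u))) = 1/(8*(u + u*(2*u))) = 1/(8*(u + 2*u²)))
B(-2) - 1*18 = (⅛)/(-2*(1 + 2*(-2))) - 1*18 = (⅛)*(-½)/(1 - 4) - 18 = (⅛)*(-½)/(-3) - 18 = (⅛)*(-½)*(-⅓) - 18 = 1/48 - 18 = -863/48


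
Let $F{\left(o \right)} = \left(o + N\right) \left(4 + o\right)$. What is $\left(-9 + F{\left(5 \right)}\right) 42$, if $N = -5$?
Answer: $-378$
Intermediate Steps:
$F{\left(o \right)} = \left(-5 + o\right) \left(4 + o\right)$ ($F{\left(o \right)} = \left(o - 5\right) \left(4 + o\right) = \left(-5 + o\right) \left(4 + o\right)$)
$\left(-9 + F{\left(5 \right)}\right) 42 = \left(-9 - \left(25 - 25\right)\right) 42 = \left(-9 - 0\right) 42 = \left(-9 + 0\right) 42 = \left(-9\right) 42 = -378$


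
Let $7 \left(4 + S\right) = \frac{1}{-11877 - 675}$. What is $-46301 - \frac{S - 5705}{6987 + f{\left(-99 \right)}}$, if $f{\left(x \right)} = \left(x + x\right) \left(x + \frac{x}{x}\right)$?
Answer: $- \frac{107363128754447}{2318818824} \approx -46301.0$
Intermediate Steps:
$f{\left(x \right)} = 2 x \left(1 + x\right)$ ($f{\left(x \right)} = 2 x \left(x + 1\right) = 2 x \left(1 + x\right)$)
$S = - \frac{351457}{87864}$ ($S = -4 + \frac{1}{7 \left(-11877 - 675\right)} = -4 + \frac{1}{7 \left(-12552\right)} = -4 + \frac{1}{7} \left(- \frac{1}{12552}\right) = -4 - \frac{1}{87864} = - \frac{351457}{87864} \approx -4.0$)
$-46301 - \frac{S - 5705}{6987 + f{\left(-99 \right)}} = -46301 - \frac{- \frac{351457}{87864} - 5705}{6987 + 2 \left(-99\right) \left(1 - 99\right)} = -46301 - - \frac{501615577}{87864 \left(6987 + 2 \left(-99\right) \left(-98\right)\right)} = -46301 - - \frac{501615577}{87864 \left(6987 + 19404\right)} = -46301 - - \frac{501615577}{87864 \cdot 26391} = -46301 - \left(- \frac{501615577}{87864}\right) \frac{1}{26391} = -46301 - - \frac{501615577}{2318818824} = -46301 + \frac{501615577}{2318818824} = - \frac{107363128754447}{2318818824}$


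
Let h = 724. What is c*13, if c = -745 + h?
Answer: -273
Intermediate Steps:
c = -21 (c = -745 + 724 = -21)
c*13 = -21*13 = -273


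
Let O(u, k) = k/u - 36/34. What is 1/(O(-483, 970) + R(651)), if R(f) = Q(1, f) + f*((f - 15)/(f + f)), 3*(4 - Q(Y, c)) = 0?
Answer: 8211/2618758 ≈ 0.0031355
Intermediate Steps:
Q(Y, c) = 4 (Q(Y, c) = 4 - ⅓*0 = 4 + 0 = 4)
O(u, k) = -18/17 + k/u (O(u, k) = k/u - 36*1/34 = k/u - 18/17 = -18/17 + k/u)
R(f) = -7/2 + f/2 (R(f) = 4 + f*((f - 15)/(f + f)) = 4 + f*((-15 + f)/((2*f))) = 4 + f*((-15 + f)*(1/(2*f))) = 4 + f*((-15 + f)/(2*f)) = 4 + (-15/2 + f/2) = -7/2 + f/2)
1/(O(-483, 970) + R(651)) = 1/((-18/17 + 970/(-483)) + (-7/2 + (½)*651)) = 1/((-18/17 + 970*(-1/483)) + (-7/2 + 651/2)) = 1/((-18/17 - 970/483) + 322) = 1/(-25184/8211 + 322) = 1/(2618758/8211) = 8211/2618758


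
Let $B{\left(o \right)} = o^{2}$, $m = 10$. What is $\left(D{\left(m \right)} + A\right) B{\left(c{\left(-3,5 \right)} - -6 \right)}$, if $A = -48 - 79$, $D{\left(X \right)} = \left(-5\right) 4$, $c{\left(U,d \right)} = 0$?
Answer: $-5292$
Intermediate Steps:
$D{\left(X \right)} = -20$
$A = -127$
$\left(D{\left(m \right)} + A\right) B{\left(c{\left(-3,5 \right)} - -6 \right)} = \left(-20 - 127\right) \left(0 - -6\right)^{2} = - 147 \left(0 + 6\right)^{2} = - 147 \cdot 6^{2} = \left(-147\right) 36 = -5292$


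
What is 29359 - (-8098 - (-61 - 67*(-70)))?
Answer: 42086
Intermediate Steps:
29359 - (-8098 - (-61 - 67*(-70))) = 29359 - (-8098 - (-61 + 4690)) = 29359 - (-8098 - 1*4629) = 29359 - (-8098 - 4629) = 29359 - 1*(-12727) = 29359 + 12727 = 42086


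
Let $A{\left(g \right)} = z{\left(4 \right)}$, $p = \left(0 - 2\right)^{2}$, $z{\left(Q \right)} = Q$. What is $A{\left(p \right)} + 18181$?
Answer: $18185$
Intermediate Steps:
$p = 4$ ($p = \left(-2\right)^{2} = 4$)
$A{\left(g \right)} = 4$
$A{\left(p \right)} + 18181 = 4 + 18181 = 18185$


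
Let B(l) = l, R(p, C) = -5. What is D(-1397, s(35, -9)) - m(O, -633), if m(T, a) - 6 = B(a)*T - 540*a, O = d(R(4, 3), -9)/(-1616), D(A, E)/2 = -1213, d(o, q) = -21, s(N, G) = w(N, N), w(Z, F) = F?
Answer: -556297939/1616 ≈ -3.4424e+5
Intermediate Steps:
s(N, G) = N
D(A, E) = -2426 (D(A, E) = 2*(-1213) = -2426)
O = 21/1616 (O = -21/(-1616) = -21*(-1/1616) = 21/1616 ≈ 0.012995)
m(T, a) = 6 - 540*a + T*a (m(T, a) = 6 + (a*T - 540*a) = 6 + (T*a - 540*a) = 6 + (-540*a + T*a) = 6 - 540*a + T*a)
D(-1397, s(35, -9)) - m(O, -633) = -2426 - (6 - 540*(-633) + (21/1616)*(-633)) = -2426 - (6 + 341820 - 13293/1616) = -2426 - 1*552377523/1616 = -2426 - 552377523/1616 = -556297939/1616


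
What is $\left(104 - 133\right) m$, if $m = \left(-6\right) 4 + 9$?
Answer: $435$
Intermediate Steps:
$m = -15$ ($m = -24 + 9 = -15$)
$\left(104 - 133\right) m = \left(104 - 133\right) \left(-15\right) = \left(-29\right) \left(-15\right) = 435$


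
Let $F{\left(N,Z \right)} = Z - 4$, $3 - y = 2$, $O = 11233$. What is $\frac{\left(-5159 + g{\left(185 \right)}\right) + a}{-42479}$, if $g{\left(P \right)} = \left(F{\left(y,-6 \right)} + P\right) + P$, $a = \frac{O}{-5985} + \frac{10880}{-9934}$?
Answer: $\frac{142750601216}{1262794260105} \approx 0.11304$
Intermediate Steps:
$y = 1$ ($y = 3 - 2 = 1$)
$F{\left(N,Z \right)} = -4 + Z$
$a = - \frac{88352711}{29727495}$ ($a = \frac{11233}{-5985} + \frac{10880}{-9934} = 11233 \left(- \frac{1}{5985}\right) + 10880 \left(- \frac{1}{9934}\right) = - \frac{11233}{5985} - \frac{5440}{4967} = - \frac{88352711}{29727495} \approx -2.9721$)
$g{\left(P \right)} = -10 + 2 P$ ($g{\left(P \right)} = \left(\left(-4 - 6\right) + P\right) + P = \left(-10 + P\right) + P = -10 + 2 P$)
$\frac{\left(-5159 + g{\left(185 \right)}\right) + a}{-42479} = \frac{\left(-5159 + \left(-10 + 2 \cdot 185\right)\right) - \frac{88352711}{29727495}}{-42479} = \left(\left(-5159 + \left(-10 + 370\right)\right) - \frac{88352711}{29727495}\right) \left(- \frac{1}{42479}\right) = \left(\left(-5159 + 360\right) - \frac{88352711}{29727495}\right) \left(- \frac{1}{42479}\right) = \left(-4799 - \frac{88352711}{29727495}\right) \left(- \frac{1}{42479}\right) = \left(- \frac{142750601216}{29727495}\right) \left(- \frac{1}{42479}\right) = \frac{142750601216}{1262794260105}$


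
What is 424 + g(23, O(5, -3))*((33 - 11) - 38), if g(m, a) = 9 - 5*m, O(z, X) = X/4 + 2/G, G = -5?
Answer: 2120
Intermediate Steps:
O(z, X) = -⅖ + X/4 (O(z, X) = X/4 + 2/(-5) = X*(¼) + 2*(-⅕) = X/4 - ⅖ = -⅖ + X/4)
424 + g(23, O(5, -3))*((33 - 11) - 38) = 424 + (9 - 5*23)*((33 - 11) - 38) = 424 + (9 - 115)*(22 - 38) = 424 - 106*(-16) = 424 + 1696 = 2120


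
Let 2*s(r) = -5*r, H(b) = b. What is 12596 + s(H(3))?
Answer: 25177/2 ≈ 12589.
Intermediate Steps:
s(r) = -5*r/2 (s(r) = (-5*r)/2 = -5*r/2)
12596 + s(H(3)) = 12596 - 5/2*3 = 12596 - 15/2 = 25177/2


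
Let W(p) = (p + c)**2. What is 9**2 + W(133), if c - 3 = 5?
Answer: 19962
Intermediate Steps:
c = 8 (c = 3 + 5 = 8)
W(p) = (8 + p)**2 (W(p) = (p + 8)**2 = (8 + p)**2)
9**2 + W(133) = 9**2 + (8 + 133)**2 = 81 + 141**2 = 81 + 19881 = 19962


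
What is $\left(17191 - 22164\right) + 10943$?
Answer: $5970$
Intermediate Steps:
$\left(17191 - 22164\right) + 10943 = -4973 + 10943 = 5970$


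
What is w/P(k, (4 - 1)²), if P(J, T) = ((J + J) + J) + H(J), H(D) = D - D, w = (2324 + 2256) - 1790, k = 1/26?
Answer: 24180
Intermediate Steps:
k = 1/26 ≈ 0.038462
w = 2790 (w = 4580 - 1790 = 2790)
H(D) = 0
P(J, T) = 3*J (P(J, T) = ((J + J) + J) + 0 = (2*J + J) + 0 = 3*J + 0 = 3*J)
w/P(k, (4 - 1)²) = 2790/((3*(1/26))) = 2790/(3/26) = 2790*(26/3) = 24180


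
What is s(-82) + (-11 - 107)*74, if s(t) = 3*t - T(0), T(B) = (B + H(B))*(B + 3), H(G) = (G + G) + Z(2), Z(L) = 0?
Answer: -8978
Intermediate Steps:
H(G) = 2*G (H(G) = (G + G) + 0 = 2*G + 0 = 2*G)
T(B) = 3*B*(3 + B) (T(B) = (B + 2*B)*(B + 3) = (3*B)*(3 + B) = 3*B*(3 + B))
s(t) = 3*t (s(t) = 3*t - 3*0*(3 + 0) = 3*t - 3*0*3 = 3*t - 1*0 = 3*t + 0 = 3*t)
s(-82) + (-11 - 107)*74 = 3*(-82) + (-11 - 107)*74 = -246 - 118*74 = -246 - 8732 = -8978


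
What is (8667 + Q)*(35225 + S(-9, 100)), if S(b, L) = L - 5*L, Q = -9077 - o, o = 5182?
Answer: -194741400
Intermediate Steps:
Q = -14259 (Q = -9077 - 1*5182 = -9077 - 5182 = -14259)
S(b, L) = -4*L
(8667 + Q)*(35225 + S(-9, 100)) = (8667 - 14259)*(35225 - 4*100) = -5592*(35225 - 400) = -5592*34825 = -194741400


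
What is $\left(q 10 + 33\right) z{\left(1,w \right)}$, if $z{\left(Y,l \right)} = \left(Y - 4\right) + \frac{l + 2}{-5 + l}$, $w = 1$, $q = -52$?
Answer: $\frac{7305}{4} \approx 1826.3$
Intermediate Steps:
$z{\left(Y,l \right)} = -4 + Y + \frac{2 + l}{-5 + l}$ ($z{\left(Y,l \right)} = \left(-4 + Y\right) + \frac{2 + l}{-5 + l} = -4 + Y + \frac{2 + l}{-5 + l}$)
$\left(q 10 + 33\right) z{\left(1,w \right)} = \left(\left(-52\right) 10 + 33\right) \frac{22 - 5 - 3 + 1 \cdot 1}{-5 + 1} = \left(-520 + 33\right) \frac{22 - 5 - 3 + 1}{-4} = - 487 \left(\left(- \frac{1}{4}\right) 15\right) = \left(-487\right) \left(- \frac{15}{4}\right) = \frac{7305}{4}$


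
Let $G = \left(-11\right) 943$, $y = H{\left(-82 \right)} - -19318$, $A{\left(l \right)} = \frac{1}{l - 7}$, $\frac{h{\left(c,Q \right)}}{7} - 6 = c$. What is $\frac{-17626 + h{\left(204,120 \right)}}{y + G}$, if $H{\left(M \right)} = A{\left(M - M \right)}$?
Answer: $- \frac{56546}{31307} \approx -1.8062$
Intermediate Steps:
$h{\left(c,Q \right)} = 42 + 7 c$
$A{\left(l \right)} = \frac{1}{-7 + l}$
$H{\left(M \right)} = - \frac{1}{7}$ ($H{\left(M \right)} = \frac{1}{-7 + \left(M - M\right)} = \frac{1}{-7 + 0} = \frac{1}{-7} = - \frac{1}{7}$)
$y = \frac{135225}{7}$ ($y = - \frac{1}{7} - -19318 = - \frac{1}{7} + 19318 = \frac{135225}{7} \approx 19318.0$)
$G = -10373$
$\frac{-17626 + h{\left(204,120 \right)}}{y + G} = \frac{-17626 + \left(42 + 7 \cdot 204\right)}{\frac{135225}{7} - 10373} = \frac{-17626 + \left(42 + 1428\right)}{\frac{62614}{7}} = \left(-17626 + 1470\right) \frac{7}{62614} = \left(-16156\right) \frac{7}{62614} = - \frac{56546}{31307}$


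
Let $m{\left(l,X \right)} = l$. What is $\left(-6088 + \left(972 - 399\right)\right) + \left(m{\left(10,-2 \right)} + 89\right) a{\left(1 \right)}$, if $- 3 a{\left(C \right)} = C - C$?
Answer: $-5515$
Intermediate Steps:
$a{\left(C \right)} = 0$ ($a{\left(C \right)} = - \frac{C - C}{3} = \left(- \frac{1}{3}\right) 0 = 0$)
$\left(-6088 + \left(972 - 399\right)\right) + \left(m{\left(10,-2 \right)} + 89\right) a{\left(1 \right)} = \left(-6088 + \left(972 - 399\right)\right) + \left(10 + 89\right) 0 = \left(-6088 + \left(972 - 399\right)\right) + 99 \cdot 0 = \left(-6088 + 573\right) + 0 = -5515 + 0 = -5515$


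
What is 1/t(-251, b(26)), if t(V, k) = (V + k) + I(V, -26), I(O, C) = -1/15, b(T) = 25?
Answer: -15/3391 ≈ -0.0044235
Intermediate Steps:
I(O, C) = -1/15 (I(O, C) = -1*1/15 = -1/15)
t(V, k) = -1/15 + V + k (t(V, k) = (V + k) - 1/15 = -1/15 + V + k)
1/t(-251, b(26)) = 1/(-1/15 - 251 + 25) = 1/(-3391/15) = -15/3391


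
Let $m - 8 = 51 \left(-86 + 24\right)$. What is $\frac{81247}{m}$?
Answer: $- \frac{81247}{3154} \approx -25.76$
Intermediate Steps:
$m = -3154$ ($m = 8 + 51 \left(-86 + 24\right) = 8 + 51 \left(-62\right) = 8 - 3162 = -3154$)
$\frac{81247}{m} = \frac{81247}{-3154} = 81247 \left(- \frac{1}{3154}\right) = - \frac{81247}{3154}$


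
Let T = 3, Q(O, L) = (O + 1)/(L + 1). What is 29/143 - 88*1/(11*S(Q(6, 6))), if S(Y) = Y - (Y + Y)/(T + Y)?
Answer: -2259/143 ≈ -15.797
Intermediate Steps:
Q(O, L) = (1 + O)/(1 + L)
S(Y) = Y - 2*Y/(3 + Y) (S(Y) = Y - (Y + Y)/(3 + Y) = Y - 2*Y/(3 + Y))
29/143 - 88*1/(11*S(Q(6, 6))) = 29/143 - 88*(3 + (1 + 6)/(1 + 6))/(11*(1 + (1 + 6)/(1 + 6))) = 29*(1/143) - 88*(3 + 7/7)/(11*(1 + 7/7)) = 29/143 - 88*(3 + (⅐)*7)/(11*(1 + (⅐)*7)) = 29/143 - 88*(3 + 1)/(11*(1 + 1)) = 29/143 - 88/(11*(1*2/4)) = 29/143 - 88/(11*(1*(¼)*2)) = 29/143 - 88/(11*(½)) = 29/143 - 88/11/2 = 29/143 - 88*2/11 = 29/143 - 16 = -2259/143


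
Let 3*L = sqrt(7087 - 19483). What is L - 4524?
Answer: -4524 + 2*I*sqrt(3099)/3 ≈ -4524.0 + 37.112*I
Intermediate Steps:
L = 2*I*sqrt(3099)/3 (L = sqrt(7087 - 19483)/3 = sqrt(-12396)/3 = (2*I*sqrt(3099))/3 = 2*I*sqrt(3099)/3 ≈ 37.112*I)
L - 4524 = 2*I*sqrt(3099)/3 - 4524 = -4524 + 2*I*sqrt(3099)/3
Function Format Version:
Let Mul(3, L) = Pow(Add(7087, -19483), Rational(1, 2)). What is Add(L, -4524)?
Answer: Add(-4524, Mul(Rational(2, 3), I, Pow(3099, Rational(1, 2)))) ≈ Add(-4524.0, Mul(37.112, I))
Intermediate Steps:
L = Mul(Rational(2, 3), I, Pow(3099, Rational(1, 2))) (L = Mul(Rational(1, 3), Pow(Add(7087, -19483), Rational(1, 2))) = Mul(Rational(1, 3), Pow(-12396, Rational(1, 2))) = Mul(Rational(1, 3), Mul(2, I, Pow(3099, Rational(1, 2)))) = Mul(Rational(2, 3), I, Pow(3099, Rational(1, 2))) ≈ Mul(37.112, I))
Add(L, -4524) = Add(Mul(Rational(2, 3), I, Pow(3099, Rational(1, 2))), -4524) = Add(-4524, Mul(Rational(2, 3), I, Pow(3099, Rational(1, 2))))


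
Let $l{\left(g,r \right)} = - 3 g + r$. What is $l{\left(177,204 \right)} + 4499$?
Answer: $4172$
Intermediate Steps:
$l{\left(g,r \right)} = r - 3 g$
$l{\left(177,204 \right)} + 4499 = \left(204 - 531\right) + 4499 = -327 + 4499 = 4172$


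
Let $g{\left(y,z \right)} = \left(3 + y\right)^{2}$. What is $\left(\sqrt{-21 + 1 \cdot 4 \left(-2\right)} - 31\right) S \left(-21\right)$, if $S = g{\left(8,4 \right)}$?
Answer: $78771 - 2541 i \sqrt{29} \approx 78771.0 - 13684.0 i$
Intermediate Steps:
$S = 121$ ($S = \left(3 + 8\right)^{2} = 11^{2} = 121$)
$\left(\sqrt{-21 + 1 \cdot 4 \left(-2\right)} - 31\right) S \left(-21\right) = \left(\sqrt{-21 + 1 \cdot 4 \left(-2\right)} - 31\right) 121 \left(-21\right) = \left(\sqrt{-21 + 4 \left(-2\right)} - 31\right) 121 \left(-21\right) = \left(\sqrt{-21 - 8} - 31\right) 121 \left(-21\right) = \left(\sqrt{-29} - 31\right) 121 \left(-21\right) = \left(i \sqrt{29} - 31\right) 121 \left(-21\right) = \left(-31 + i \sqrt{29}\right) 121 \left(-21\right) = \left(-3751 + 121 i \sqrt{29}\right) \left(-21\right) = 78771 - 2541 i \sqrt{29}$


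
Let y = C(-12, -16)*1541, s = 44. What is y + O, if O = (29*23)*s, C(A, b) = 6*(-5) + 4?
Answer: -10718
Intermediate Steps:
C(A, b) = -26 (C(A, b) = -30 + 4 = -26)
O = 29348 (O = (29*23)*44 = 667*44 = 29348)
y = -40066 (y = -26*1541 = -40066)
y + O = -40066 + 29348 = -10718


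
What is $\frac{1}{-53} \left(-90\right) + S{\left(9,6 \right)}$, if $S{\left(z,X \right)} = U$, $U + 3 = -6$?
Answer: $- \frac{387}{53} \approx -7.3019$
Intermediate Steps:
$U = -9$ ($U = -3 - 6 = -9$)
$S{\left(z,X \right)} = -9$
$\frac{1}{-53} \left(-90\right) + S{\left(9,6 \right)} = \frac{1}{-53} \left(-90\right) - 9 = \left(- \frac{1}{53}\right) \left(-90\right) - 9 = \frac{90}{53} - 9 = - \frac{387}{53}$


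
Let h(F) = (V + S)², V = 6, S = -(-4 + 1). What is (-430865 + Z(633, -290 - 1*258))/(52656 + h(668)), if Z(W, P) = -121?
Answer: -143662/17579 ≈ -8.1724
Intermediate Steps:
S = 3 (S = -1*(-3) = 3)
h(F) = 81 (h(F) = (6 + 3)² = 9² = 81)
(-430865 + Z(633, -290 - 1*258))/(52656 + h(668)) = (-430865 - 121)/(52656 + 81) = -430986/52737 = -430986*1/52737 = -143662/17579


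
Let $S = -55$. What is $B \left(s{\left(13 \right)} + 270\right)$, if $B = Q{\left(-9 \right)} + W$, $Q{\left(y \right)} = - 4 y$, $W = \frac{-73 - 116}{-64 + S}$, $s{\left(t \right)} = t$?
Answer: $\frac{180837}{17} \approx 10637.0$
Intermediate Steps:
$W = \frac{27}{17}$ ($W = \frac{-73 - 116}{-64 - 55} = - \frac{189}{-119} = \left(-189\right) \left(- \frac{1}{119}\right) = \frac{27}{17} \approx 1.5882$)
$B = \frac{639}{17}$ ($B = \left(-4\right) \left(-9\right) + \frac{27}{17} = 36 + \frac{27}{17} = \frac{639}{17} \approx 37.588$)
$B \left(s{\left(13 \right)} + 270\right) = \frac{639 \left(13 + 270\right)}{17} = \frac{639}{17} \cdot 283 = \frac{180837}{17}$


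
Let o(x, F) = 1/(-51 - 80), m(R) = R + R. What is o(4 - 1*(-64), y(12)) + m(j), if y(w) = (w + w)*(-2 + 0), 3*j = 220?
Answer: 57637/393 ≈ 146.66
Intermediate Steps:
j = 220/3 (j = (1/3)*220 = 220/3 ≈ 73.333)
y(w) = -4*w (y(w) = (2*w)*(-2) = -4*w)
m(R) = 2*R
o(x, F) = -1/131 (o(x, F) = 1/(-131) = -1/131)
o(4 - 1*(-64), y(12)) + m(j) = -1/131 + 2*(220/3) = -1/131 + 440/3 = 57637/393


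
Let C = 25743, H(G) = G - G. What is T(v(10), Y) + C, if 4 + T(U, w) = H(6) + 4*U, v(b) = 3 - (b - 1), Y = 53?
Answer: 25715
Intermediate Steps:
H(G) = 0
v(b) = 4 - b (v(b) = 3 - (-1 + b) = 3 + (1 - b) = 4 - b)
T(U, w) = -4 + 4*U (T(U, w) = -4 + (0 + 4*U) = -4 + 4*U)
T(v(10), Y) + C = (-4 + 4*(4 - 1*10)) + 25743 = (-4 + 4*(4 - 10)) + 25743 = (-4 + 4*(-6)) + 25743 = (-4 - 24) + 25743 = -28 + 25743 = 25715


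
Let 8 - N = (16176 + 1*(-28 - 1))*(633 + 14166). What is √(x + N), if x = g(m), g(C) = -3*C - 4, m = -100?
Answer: 11*I*√1974869 ≈ 15458.0*I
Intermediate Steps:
N = -238959445 (N = 8 - (16176 + 1*(-28 - 1))*(633 + 14166) = 8 - (16176 + 1*(-29))*14799 = 8 - (16176 - 29)*14799 = 8 - 16147*14799 = 8 - 1*238959453 = 8 - 238959453 = -238959445)
g(C) = -4 - 3*C
x = 296 (x = -4 - 3*(-100) = -4 + 300 = 296)
√(x + N) = √(296 - 238959445) = √(-238959149) = 11*I*√1974869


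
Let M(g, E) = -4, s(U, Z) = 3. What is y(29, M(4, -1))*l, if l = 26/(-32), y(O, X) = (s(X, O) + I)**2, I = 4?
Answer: -637/16 ≈ -39.813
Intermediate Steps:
y(O, X) = 49 (y(O, X) = (3 + 4)**2 = 7**2 = 49)
l = -13/16 (l = 26*(-1/32) = -13/16 ≈ -0.81250)
y(29, M(4, -1))*l = 49*(-13/16) = -637/16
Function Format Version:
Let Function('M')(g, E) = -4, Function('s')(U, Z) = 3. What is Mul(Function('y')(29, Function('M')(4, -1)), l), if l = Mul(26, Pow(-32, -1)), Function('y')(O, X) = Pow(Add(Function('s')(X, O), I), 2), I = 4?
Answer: Rational(-637, 16) ≈ -39.813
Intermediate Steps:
Function('y')(O, X) = 49 (Function('y')(O, X) = Pow(Add(3, 4), 2) = Pow(7, 2) = 49)
l = Rational(-13, 16) (l = Mul(26, Rational(-1, 32)) = Rational(-13, 16) ≈ -0.81250)
Mul(Function('y')(29, Function('M')(4, -1)), l) = Mul(49, Rational(-13, 16)) = Rational(-637, 16)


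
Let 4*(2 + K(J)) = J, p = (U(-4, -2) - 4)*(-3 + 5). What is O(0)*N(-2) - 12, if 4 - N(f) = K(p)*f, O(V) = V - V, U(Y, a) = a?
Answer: -12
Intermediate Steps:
O(V) = 0
p = -12 (p = (-2 - 4)*(-3 + 5) = -6*2 = -12)
K(J) = -2 + J/4
N(f) = 4 + 5*f (N(f) = 4 - (-2 + (¼)*(-12))*f = 4 - (-2 - 3)*f = 4 - (-5)*f = 4 + 5*f)
O(0)*N(-2) - 12 = 0*(4 + 5*(-2)) - 12 = 0*(4 - 10) - 12 = 0*(-6) - 12 = 0 - 12 = -12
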